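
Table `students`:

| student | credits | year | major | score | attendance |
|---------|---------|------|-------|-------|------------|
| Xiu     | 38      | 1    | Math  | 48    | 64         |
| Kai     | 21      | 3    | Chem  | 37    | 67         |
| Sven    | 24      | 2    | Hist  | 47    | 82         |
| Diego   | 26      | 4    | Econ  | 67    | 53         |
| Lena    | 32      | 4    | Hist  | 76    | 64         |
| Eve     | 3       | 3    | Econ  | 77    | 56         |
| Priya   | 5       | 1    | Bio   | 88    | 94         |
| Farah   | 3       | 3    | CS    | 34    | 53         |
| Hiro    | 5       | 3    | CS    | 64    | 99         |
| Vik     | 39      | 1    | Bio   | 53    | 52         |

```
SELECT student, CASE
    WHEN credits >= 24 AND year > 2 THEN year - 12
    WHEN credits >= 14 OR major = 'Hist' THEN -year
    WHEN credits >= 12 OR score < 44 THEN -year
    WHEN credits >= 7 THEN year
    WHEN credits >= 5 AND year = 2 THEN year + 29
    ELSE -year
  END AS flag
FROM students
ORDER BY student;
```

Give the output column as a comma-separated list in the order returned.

student=Diego: credits >= 24 AND year > 2 → -8
student=Eve: ELSE → -3
student=Farah: credits >= 12 OR score < 44 → -3
student=Hiro: ELSE → -3
student=Kai: credits >= 14 OR major = 'Hist' → -3
student=Lena: credits >= 24 AND year > 2 → -8
student=Priya: ELSE → -1
student=Sven: credits >= 14 OR major = 'Hist' → -2
student=Vik: credits >= 14 OR major = 'Hist' → -1
student=Xiu: credits >= 14 OR major = 'Hist' → -1

-8, -3, -3, -3, -3, -8, -1, -2, -1, -1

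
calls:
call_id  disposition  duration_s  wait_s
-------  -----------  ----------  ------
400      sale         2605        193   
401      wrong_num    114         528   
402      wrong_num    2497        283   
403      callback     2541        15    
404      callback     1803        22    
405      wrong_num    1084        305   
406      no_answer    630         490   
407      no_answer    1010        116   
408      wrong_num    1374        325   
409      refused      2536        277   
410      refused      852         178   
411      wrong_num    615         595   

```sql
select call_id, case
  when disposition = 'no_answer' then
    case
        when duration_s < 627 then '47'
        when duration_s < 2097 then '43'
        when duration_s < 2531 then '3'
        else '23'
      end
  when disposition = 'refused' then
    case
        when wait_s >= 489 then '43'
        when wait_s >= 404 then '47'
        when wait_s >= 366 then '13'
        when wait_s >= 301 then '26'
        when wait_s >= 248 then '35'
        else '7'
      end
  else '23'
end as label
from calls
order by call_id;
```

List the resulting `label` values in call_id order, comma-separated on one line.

23, 23, 23, 23, 23, 23, 43, 43, 23, 35, 7, 23

call_id=400: disposition='sale' → outer ELSE → 23
call_id=401: disposition='wrong_num' → outer ELSE → 23
call_id=402: disposition='wrong_num' → outer ELSE → 23
call_id=403: disposition='callback' → outer ELSE → 23
call_id=404: disposition='callback' → outer ELSE → 23
call_id=405: disposition='wrong_num' → outer ELSE → 23
call_id=406: disposition='no_answer' → inner[duration_s < 2097] → 43
call_id=407: disposition='no_answer' → inner[duration_s < 2097] → 43
call_id=408: disposition='wrong_num' → outer ELSE → 23
call_id=409: disposition='refused' → inner[wait_s >= 248] → 35
call_id=410: disposition='refused' → inner[ELSE] → 7
call_id=411: disposition='wrong_num' → outer ELSE → 23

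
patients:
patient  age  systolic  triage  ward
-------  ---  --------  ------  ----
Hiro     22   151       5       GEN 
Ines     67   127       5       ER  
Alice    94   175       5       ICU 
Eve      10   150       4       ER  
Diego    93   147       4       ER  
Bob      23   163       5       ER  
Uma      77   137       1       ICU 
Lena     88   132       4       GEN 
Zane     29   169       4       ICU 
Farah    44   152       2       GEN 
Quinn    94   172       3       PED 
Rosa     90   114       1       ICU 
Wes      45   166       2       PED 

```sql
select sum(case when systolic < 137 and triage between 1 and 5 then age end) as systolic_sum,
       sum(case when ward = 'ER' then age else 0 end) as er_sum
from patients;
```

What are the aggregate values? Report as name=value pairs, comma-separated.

systolic_sum=245, er_sum=193

[systolic_sum: systolic < 137 and triage between 1 and 5]
patient=Hiro: ✗
patient=Ines: ✓ → 67
patient=Alice: ✗
patient=Eve: ✗
patient=Diego: ✗
patient=Bob: ✗
patient=Uma: ✗
patient=Lena: ✓ → 88
patient=Zane: ✗
patient=Farah: ✗
patient=Quinn: ✗
patient=Rosa: ✓ → 90
patient=Wes: ✗
systolic_sum = 67 + 88 + 90 = 245
—
[er_sum: ward = 'ER']
patient=Hiro: ✗
patient=Ines: ✓ → 67
patient=Alice: ✗
patient=Eve: ✓ → 10
patient=Diego: ✓ → 93
patient=Bob: ✓ → 23
patient=Uma: ✗
patient=Lena: ✗
patient=Zane: ✗
patient=Farah: ✗
patient=Quinn: ✗
patient=Rosa: ✗
patient=Wes: ✗
er_sum = 67 + 10 + 93 + 23 = 193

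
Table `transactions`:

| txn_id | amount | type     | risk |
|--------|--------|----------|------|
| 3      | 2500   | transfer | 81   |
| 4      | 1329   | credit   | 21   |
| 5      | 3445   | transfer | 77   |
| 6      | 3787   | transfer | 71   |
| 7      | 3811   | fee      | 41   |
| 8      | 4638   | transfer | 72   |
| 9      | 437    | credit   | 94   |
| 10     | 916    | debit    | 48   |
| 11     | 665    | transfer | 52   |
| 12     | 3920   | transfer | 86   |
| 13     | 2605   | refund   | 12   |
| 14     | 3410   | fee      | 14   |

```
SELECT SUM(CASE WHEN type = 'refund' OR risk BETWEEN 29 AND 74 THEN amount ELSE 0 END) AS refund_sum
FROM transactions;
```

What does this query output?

16422

txn_id=3: ✗
txn_id=4: ✗
txn_id=5: ✗
txn_id=6: ✓ → 3787
txn_id=7: ✓ → 3811
txn_id=8: ✓ → 4638
txn_id=9: ✗
txn_id=10: ✓ → 916
txn_id=11: ✓ → 665
txn_id=12: ✗
txn_id=13: ✓ → 2605
txn_id=14: ✗
refund_sum = 3787 + 3811 + 4638 + 916 + 665 + 2605 = 16422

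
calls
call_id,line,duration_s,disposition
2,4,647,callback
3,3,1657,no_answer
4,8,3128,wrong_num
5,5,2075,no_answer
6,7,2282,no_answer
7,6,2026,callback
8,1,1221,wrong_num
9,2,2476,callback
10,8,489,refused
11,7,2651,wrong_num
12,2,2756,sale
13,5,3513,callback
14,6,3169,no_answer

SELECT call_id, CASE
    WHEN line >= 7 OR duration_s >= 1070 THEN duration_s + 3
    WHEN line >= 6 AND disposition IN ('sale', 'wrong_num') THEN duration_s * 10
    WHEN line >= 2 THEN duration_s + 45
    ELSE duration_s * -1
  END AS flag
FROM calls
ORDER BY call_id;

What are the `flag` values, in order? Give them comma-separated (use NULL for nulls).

692, 1660, 3131, 2078, 2285, 2029, 1224, 2479, 492, 2654, 2759, 3516, 3172

call_id=2: line >= 2 → 692
call_id=3: line >= 7 OR duration_s >= 1070 → 1660
call_id=4: line >= 7 OR duration_s >= 1070 → 3131
call_id=5: line >= 7 OR duration_s >= 1070 → 2078
call_id=6: line >= 7 OR duration_s >= 1070 → 2285
call_id=7: line >= 7 OR duration_s >= 1070 → 2029
call_id=8: line >= 7 OR duration_s >= 1070 → 1224
call_id=9: line >= 7 OR duration_s >= 1070 → 2479
call_id=10: line >= 7 OR duration_s >= 1070 → 492
call_id=11: line >= 7 OR duration_s >= 1070 → 2654
call_id=12: line >= 7 OR duration_s >= 1070 → 2759
call_id=13: line >= 7 OR duration_s >= 1070 → 3516
call_id=14: line >= 7 OR duration_s >= 1070 → 3172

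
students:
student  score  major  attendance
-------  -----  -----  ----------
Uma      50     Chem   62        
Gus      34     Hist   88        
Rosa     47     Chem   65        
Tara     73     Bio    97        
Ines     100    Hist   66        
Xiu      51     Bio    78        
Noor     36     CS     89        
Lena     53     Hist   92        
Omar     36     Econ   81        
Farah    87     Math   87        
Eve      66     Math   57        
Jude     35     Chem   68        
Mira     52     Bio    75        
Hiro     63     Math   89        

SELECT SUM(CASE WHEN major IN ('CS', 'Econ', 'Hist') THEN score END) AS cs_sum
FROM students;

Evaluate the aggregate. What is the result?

259

student=Uma: ✗
student=Gus: ✓ → 34
student=Rosa: ✗
student=Tara: ✗
student=Ines: ✓ → 100
student=Xiu: ✗
student=Noor: ✓ → 36
student=Lena: ✓ → 53
student=Omar: ✓ → 36
student=Farah: ✗
student=Eve: ✗
student=Jude: ✗
student=Mira: ✗
student=Hiro: ✗
cs_sum = 34 + 100 + 36 + 53 + 36 = 259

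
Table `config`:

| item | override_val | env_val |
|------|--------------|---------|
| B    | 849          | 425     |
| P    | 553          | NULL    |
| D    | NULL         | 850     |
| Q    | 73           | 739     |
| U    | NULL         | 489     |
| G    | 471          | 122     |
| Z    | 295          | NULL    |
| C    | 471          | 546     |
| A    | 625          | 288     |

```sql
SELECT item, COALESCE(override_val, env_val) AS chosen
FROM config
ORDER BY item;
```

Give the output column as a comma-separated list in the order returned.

625, 849, 471, 850, 471, 553, 73, 489, 295

item=A: override_val=625 → 625
item=B: override_val=849 → 849
item=C: override_val=471 → 471
item=D: override_val=NULL, env_val=850 → 850
item=G: override_val=471 → 471
item=P: override_val=553 → 553
item=Q: override_val=73 → 73
item=U: override_val=NULL, env_val=489 → 489
item=Z: override_val=295 → 295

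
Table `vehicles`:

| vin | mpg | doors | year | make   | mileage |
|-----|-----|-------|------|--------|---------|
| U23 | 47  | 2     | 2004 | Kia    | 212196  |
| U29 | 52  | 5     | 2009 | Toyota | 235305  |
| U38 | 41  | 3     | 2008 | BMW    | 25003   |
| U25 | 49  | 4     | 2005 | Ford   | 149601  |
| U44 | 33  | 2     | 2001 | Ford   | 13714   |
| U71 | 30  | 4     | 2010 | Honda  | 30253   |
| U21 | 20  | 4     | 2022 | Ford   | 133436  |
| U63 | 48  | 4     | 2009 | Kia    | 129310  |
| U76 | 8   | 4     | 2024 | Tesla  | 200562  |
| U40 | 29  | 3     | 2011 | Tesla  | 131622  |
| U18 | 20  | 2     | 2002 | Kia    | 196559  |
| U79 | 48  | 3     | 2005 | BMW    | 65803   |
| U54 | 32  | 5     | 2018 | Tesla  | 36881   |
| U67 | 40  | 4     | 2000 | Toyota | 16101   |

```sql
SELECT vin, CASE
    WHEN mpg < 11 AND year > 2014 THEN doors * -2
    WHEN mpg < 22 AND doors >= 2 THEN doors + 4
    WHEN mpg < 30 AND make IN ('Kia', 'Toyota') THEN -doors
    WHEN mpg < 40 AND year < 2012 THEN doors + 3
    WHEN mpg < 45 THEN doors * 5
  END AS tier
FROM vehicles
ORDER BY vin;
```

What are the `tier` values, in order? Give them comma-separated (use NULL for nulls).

vin=U18: mpg < 22 AND doors >= 2 → 6
vin=U21: mpg < 22 AND doors >= 2 → 8
vin=U23: (no match → NULL) → NULL
vin=U25: (no match → NULL) → NULL
vin=U29: (no match → NULL) → NULL
vin=U38: mpg < 45 → 15
vin=U40: mpg < 40 AND year < 2012 → 6
vin=U44: mpg < 40 AND year < 2012 → 5
vin=U54: mpg < 45 → 25
vin=U63: (no match → NULL) → NULL
vin=U67: mpg < 45 → 20
vin=U71: mpg < 40 AND year < 2012 → 7
vin=U76: mpg < 11 AND year > 2014 → -8
vin=U79: (no match → NULL) → NULL

6, 8, NULL, NULL, NULL, 15, 6, 5, 25, NULL, 20, 7, -8, NULL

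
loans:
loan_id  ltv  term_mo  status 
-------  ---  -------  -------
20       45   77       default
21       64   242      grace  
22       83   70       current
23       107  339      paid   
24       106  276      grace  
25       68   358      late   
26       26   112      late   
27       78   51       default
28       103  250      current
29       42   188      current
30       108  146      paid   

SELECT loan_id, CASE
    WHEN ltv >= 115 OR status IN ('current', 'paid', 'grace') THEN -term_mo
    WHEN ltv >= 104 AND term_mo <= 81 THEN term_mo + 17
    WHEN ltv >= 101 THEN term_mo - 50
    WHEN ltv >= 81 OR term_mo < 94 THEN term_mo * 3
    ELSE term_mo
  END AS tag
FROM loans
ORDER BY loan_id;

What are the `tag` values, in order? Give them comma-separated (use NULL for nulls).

231, -242, -70, -339, -276, 358, 112, 153, -250, -188, -146

loan_id=20: ltv >= 81 OR term_mo < 94 → 231
loan_id=21: ltv >= 115 OR status IN ('current', 'paid', 'grace') → -242
loan_id=22: ltv >= 115 OR status IN ('current', 'paid', 'grace') → -70
loan_id=23: ltv >= 115 OR status IN ('current', 'paid', 'grace') → -339
loan_id=24: ltv >= 115 OR status IN ('current', 'paid', 'grace') → -276
loan_id=25: ELSE → 358
loan_id=26: ELSE → 112
loan_id=27: ltv >= 81 OR term_mo < 94 → 153
loan_id=28: ltv >= 115 OR status IN ('current', 'paid', 'grace') → -250
loan_id=29: ltv >= 115 OR status IN ('current', 'paid', 'grace') → -188
loan_id=30: ltv >= 115 OR status IN ('current', 'paid', 'grace') → -146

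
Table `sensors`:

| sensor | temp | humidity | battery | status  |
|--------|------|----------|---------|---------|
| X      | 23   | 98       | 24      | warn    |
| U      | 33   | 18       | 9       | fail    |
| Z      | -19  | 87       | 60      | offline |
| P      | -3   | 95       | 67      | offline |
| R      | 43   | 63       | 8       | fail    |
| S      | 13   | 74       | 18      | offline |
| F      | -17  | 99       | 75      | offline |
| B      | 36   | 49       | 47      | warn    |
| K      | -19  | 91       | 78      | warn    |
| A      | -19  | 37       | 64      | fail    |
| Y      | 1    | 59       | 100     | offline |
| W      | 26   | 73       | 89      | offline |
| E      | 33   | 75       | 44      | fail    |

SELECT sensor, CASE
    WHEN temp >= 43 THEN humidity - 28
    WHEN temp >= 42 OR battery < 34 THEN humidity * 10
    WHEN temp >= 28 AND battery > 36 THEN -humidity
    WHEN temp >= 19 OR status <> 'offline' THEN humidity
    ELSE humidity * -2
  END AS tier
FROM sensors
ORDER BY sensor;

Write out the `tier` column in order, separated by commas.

37, -49, -75, -198, 91, -190, 35, 740, 180, 73, 980, -118, -174

sensor=A: temp >= 19 OR status <> 'offline' → 37
sensor=B: temp >= 28 AND battery > 36 → -49
sensor=E: temp >= 28 AND battery > 36 → -75
sensor=F: ELSE → -198
sensor=K: temp >= 19 OR status <> 'offline' → 91
sensor=P: ELSE → -190
sensor=R: temp >= 43 → 35
sensor=S: temp >= 42 OR battery < 34 → 740
sensor=U: temp >= 42 OR battery < 34 → 180
sensor=W: temp >= 19 OR status <> 'offline' → 73
sensor=X: temp >= 42 OR battery < 34 → 980
sensor=Y: ELSE → -118
sensor=Z: ELSE → -174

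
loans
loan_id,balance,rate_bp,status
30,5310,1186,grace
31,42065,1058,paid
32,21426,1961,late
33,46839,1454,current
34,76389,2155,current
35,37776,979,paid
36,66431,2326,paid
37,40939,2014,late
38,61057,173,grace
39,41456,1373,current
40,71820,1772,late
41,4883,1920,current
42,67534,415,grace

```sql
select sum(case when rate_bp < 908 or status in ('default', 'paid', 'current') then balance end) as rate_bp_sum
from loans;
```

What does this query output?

loan_id=30: ✗
loan_id=31: ✓ → 42065
loan_id=32: ✗
loan_id=33: ✓ → 46839
loan_id=34: ✓ → 76389
loan_id=35: ✓ → 37776
loan_id=36: ✓ → 66431
loan_id=37: ✗
loan_id=38: ✓ → 61057
loan_id=39: ✓ → 41456
loan_id=40: ✗
loan_id=41: ✓ → 4883
loan_id=42: ✓ → 67534
rate_bp_sum = 42065 + 46839 + 76389 + 37776 + 66431 + 61057 + 41456 + 4883 + 67534 = 444430

444430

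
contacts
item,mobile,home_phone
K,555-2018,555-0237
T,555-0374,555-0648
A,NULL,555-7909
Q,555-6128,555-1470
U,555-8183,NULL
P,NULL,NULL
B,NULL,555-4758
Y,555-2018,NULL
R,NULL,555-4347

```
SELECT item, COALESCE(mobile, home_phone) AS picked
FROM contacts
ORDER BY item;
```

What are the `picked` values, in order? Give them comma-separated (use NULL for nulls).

555-7909, 555-4758, 555-2018, NULL, 555-6128, 555-4347, 555-0374, 555-8183, 555-2018

item=A: mobile=NULL, home_phone=555-7909 → 555-7909
item=B: mobile=NULL, home_phone=555-4758 → 555-4758
item=K: mobile=555-2018 → 555-2018
item=P: mobile=NULL, home_phone=NULL (all NULL) → NULL
item=Q: mobile=555-6128 → 555-6128
item=R: mobile=NULL, home_phone=555-4347 → 555-4347
item=T: mobile=555-0374 → 555-0374
item=U: mobile=555-8183 → 555-8183
item=Y: mobile=555-2018 → 555-2018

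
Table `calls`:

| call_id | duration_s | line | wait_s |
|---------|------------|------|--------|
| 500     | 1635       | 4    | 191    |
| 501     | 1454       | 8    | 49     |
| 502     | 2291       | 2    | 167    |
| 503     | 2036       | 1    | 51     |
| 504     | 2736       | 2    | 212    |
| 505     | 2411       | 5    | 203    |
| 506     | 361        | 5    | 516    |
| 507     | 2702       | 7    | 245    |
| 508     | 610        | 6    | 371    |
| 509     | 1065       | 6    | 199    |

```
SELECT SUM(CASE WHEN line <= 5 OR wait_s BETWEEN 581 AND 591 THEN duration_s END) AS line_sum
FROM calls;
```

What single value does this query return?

11470

call_id=500: ✓ → 1635
call_id=501: ✗
call_id=502: ✓ → 2291
call_id=503: ✓ → 2036
call_id=504: ✓ → 2736
call_id=505: ✓ → 2411
call_id=506: ✓ → 361
call_id=507: ✗
call_id=508: ✗
call_id=509: ✗
line_sum = 1635 + 2291 + 2036 + 2736 + 2411 + 361 = 11470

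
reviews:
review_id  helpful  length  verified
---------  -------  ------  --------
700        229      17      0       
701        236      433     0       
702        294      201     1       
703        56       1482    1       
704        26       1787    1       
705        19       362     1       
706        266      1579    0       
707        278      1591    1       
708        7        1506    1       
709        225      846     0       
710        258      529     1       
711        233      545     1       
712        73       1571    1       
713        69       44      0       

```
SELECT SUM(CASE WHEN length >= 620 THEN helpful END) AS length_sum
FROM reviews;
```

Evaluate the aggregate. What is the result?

931

review_id=700: ✗
review_id=701: ✗
review_id=702: ✗
review_id=703: ✓ → 56
review_id=704: ✓ → 26
review_id=705: ✗
review_id=706: ✓ → 266
review_id=707: ✓ → 278
review_id=708: ✓ → 7
review_id=709: ✓ → 225
review_id=710: ✗
review_id=711: ✗
review_id=712: ✓ → 73
review_id=713: ✗
length_sum = 56 + 26 + 266 + 278 + 7 + 225 + 73 = 931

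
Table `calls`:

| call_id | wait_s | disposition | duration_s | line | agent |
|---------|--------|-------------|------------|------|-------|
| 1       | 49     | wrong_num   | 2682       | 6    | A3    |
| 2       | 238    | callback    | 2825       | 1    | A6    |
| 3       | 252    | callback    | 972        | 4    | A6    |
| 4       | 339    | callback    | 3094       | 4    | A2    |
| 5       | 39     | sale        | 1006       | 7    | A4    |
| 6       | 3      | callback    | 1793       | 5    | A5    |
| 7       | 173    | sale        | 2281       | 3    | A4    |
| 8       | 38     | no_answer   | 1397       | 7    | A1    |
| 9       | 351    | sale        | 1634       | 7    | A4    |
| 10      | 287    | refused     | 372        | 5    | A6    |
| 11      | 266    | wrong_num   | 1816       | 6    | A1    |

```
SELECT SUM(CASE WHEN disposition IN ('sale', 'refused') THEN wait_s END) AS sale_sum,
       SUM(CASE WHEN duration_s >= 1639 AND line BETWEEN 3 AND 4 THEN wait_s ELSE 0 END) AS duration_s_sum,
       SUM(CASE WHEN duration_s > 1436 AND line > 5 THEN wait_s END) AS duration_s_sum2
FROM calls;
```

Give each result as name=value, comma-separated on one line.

[sale_sum: disposition IN ('sale', 'refused')]
call_id=1: ✗
call_id=2: ✗
call_id=3: ✗
call_id=4: ✗
call_id=5: ✓ → 39
call_id=6: ✗
call_id=7: ✓ → 173
call_id=8: ✗
call_id=9: ✓ → 351
call_id=10: ✓ → 287
call_id=11: ✗
sale_sum = 39 + 173 + 351 + 287 = 850
—
[duration_s_sum: duration_s >= 1639 AND line BETWEEN 3 AND 4]
call_id=1: ✗
call_id=2: ✗
call_id=3: ✗
call_id=4: ✓ → 339
call_id=5: ✗
call_id=6: ✗
call_id=7: ✓ → 173
call_id=8: ✗
call_id=9: ✗
call_id=10: ✗
call_id=11: ✗
duration_s_sum = 339 + 173 = 512
—
[duration_s_sum2: duration_s > 1436 AND line > 5]
call_id=1: ✓ → 49
call_id=2: ✗
call_id=3: ✗
call_id=4: ✗
call_id=5: ✗
call_id=6: ✗
call_id=7: ✗
call_id=8: ✗
call_id=9: ✓ → 351
call_id=10: ✗
call_id=11: ✓ → 266
duration_s_sum2 = 49 + 351 + 266 = 666

sale_sum=850, duration_s_sum=512, duration_s_sum2=666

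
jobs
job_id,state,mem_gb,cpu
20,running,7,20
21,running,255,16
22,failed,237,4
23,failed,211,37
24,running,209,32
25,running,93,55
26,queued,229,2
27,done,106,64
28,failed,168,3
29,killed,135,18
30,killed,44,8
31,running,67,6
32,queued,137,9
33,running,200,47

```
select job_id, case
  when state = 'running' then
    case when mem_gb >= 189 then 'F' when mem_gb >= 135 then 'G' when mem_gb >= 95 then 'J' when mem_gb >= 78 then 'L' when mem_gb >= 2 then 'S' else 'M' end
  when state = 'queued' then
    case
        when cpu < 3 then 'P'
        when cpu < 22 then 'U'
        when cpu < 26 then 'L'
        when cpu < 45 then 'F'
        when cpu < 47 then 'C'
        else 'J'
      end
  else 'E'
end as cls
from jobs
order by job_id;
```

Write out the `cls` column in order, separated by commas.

job_id=20: state='running' → inner[mem_gb >= 2] → S
job_id=21: state='running' → inner[mem_gb >= 189] → F
job_id=22: state='failed' → outer ELSE → E
job_id=23: state='failed' → outer ELSE → E
job_id=24: state='running' → inner[mem_gb >= 189] → F
job_id=25: state='running' → inner[mem_gb >= 78] → L
job_id=26: state='queued' → inner[cpu < 3] → P
job_id=27: state='done' → outer ELSE → E
job_id=28: state='failed' → outer ELSE → E
job_id=29: state='killed' → outer ELSE → E
job_id=30: state='killed' → outer ELSE → E
job_id=31: state='running' → inner[mem_gb >= 2] → S
job_id=32: state='queued' → inner[cpu < 22] → U
job_id=33: state='running' → inner[mem_gb >= 189] → F

S, F, E, E, F, L, P, E, E, E, E, S, U, F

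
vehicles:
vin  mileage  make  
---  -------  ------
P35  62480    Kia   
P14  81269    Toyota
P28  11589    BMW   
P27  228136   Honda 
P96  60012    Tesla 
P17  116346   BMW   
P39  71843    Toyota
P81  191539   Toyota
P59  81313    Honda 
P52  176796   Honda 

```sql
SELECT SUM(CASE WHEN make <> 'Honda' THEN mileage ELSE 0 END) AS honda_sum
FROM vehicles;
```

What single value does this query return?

vin=P35: ✓ → 62480
vin=P14: ✓ → 81269
vin=P28: ✓ → 11589
vin=P27: ✗
vin=P96: ✓ → 60012
vin=P17: ✓ → 116346
vin=P39: ✓ → 71843
vin=P81: ✓ → 191539
vin=P59: ✗
vin=P52: ✗
honda_sum = 62480 + 81269 + 11589 + 60012 + 116346 + 71843 + 191539 = 595078

595078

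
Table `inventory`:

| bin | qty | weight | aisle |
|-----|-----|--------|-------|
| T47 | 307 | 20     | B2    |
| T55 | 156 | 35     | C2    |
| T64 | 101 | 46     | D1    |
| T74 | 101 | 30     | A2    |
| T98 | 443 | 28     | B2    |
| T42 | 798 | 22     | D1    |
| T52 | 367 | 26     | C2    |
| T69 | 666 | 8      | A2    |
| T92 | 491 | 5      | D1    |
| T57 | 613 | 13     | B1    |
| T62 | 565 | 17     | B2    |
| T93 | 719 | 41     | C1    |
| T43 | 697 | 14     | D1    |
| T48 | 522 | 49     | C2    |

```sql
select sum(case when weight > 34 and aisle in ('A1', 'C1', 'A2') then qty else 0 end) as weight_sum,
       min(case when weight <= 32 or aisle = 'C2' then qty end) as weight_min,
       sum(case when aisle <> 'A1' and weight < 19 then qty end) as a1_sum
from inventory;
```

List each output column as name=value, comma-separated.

weight_sum=719, weight_min=101, a1_sum=3032

[weight_sum: weight > 34 and aisle in ('A1', 'C1', 'A2')]
bin=T47: ✗
bin=T55: ✗
bin=T64: ✗
bin=T74: ✗
bin=T98: ✗
bin=T42: ✗
bin=T52: ✗
bin=T69: ✗
bin=T92: ✗
bin=T57: ✗
bin=T62: ✗
bin=T93: ✓ → 719
bin=T43: ✗
bin=T48: ✗
weight_sum = 719
—
[weight_min: weight <= 32 or aisle = 'C2']
bin=T47: ✓ → 307
bin=T55: ✓ → 156
bin=T64: ✗
bin=T74: ✓ → 101
bin=T98: ✓ → 443
bin=T42: ✓ → 798
bin=T52: ✓ → 367
bin=T69: ✓ → 666
bin=T92: ✓ → 491
bin=T57: ✓ → 613
bin=T62: ✓ → 565
bin=T93: ✗
bin=T43: ✓ → 697
bin=T48: ✓ → 522
weight_min = MIN(307, 156, 101, 443, 798, 367, 666, 491, 613, 565, 697, 522) = 101
—
[a1_sum: aisle <> 'A1' and weight < 19]
bin=T47: ✗
bin=T55: ✗
bin=T64: ✗
bin=T74: ✗
bin=T98: ✗
bin=T42: ✗
bin=T52: ✗
bin=T69: ✓ → 666
bin=T92: ✓ → 491
bin=T57: ✓ → 613
bin=T62: ✓ → 565
bin=T93: ✗
bin=T43: ✓ → 697
bin=T48: ✗
a1_sum = 666 + 491 + 613 + 565 + 697 = 3032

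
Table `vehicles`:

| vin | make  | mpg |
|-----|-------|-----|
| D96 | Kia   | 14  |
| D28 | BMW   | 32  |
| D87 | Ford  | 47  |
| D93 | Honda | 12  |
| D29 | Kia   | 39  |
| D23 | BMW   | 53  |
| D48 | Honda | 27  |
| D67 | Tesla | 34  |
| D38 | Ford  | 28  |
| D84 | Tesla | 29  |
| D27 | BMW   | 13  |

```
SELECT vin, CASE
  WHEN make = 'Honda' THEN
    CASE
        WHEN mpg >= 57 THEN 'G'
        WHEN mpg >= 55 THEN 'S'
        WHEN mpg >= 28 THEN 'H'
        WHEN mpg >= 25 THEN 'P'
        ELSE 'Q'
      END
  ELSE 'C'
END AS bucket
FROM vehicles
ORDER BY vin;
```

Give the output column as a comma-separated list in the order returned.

vin=D23: make='BMW' → outer ELSE → C
vin=D27: make='BMW' → outer ELSE → C
vin=D28: make='BMW' → outer ELSE → C
vin=D29: make='Kia' → outer ELSE → C
vin=D38: make='Ford' → outer ELSE → C
vin=D48: make='Honda' → inner[mpg >= 25] → P
vin=D67: make='Tesla' → outer ELSE → C
vin=D84: make='Tesla' → outer ELSE → C
vin=D87: make='Ford' → outer ELSE → C
vin=D93: make='Honda' → inner[ELSE] → Q
vin=D96: make='Kia' → outer ELSE → C

C, C, C, C, C, P, C, C, C, Q, C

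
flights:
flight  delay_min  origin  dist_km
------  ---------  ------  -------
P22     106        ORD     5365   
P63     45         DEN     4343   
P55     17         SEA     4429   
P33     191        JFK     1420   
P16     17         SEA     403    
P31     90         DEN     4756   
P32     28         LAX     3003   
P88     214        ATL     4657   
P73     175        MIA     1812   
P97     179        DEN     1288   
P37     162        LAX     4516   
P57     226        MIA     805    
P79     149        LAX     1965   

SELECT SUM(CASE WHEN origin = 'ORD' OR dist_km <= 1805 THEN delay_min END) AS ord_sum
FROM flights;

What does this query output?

719

flight=P22: ✓ → 106
flight=P63: ✗
flight=P55: ✗
flight=P33: ✓ → 191
flight=P16: ✓ → 17
flight=P31: ✗
flight=P32: ✗
flight=P88: ✗
flight=P73: ✗
flight=P97: ✓ → 179
flight=P37: ✗
flight=P57: ✓ → 226
flight=P79: ✗
ord_sum = 106 + 191 + 17 + 179 + 226 = 719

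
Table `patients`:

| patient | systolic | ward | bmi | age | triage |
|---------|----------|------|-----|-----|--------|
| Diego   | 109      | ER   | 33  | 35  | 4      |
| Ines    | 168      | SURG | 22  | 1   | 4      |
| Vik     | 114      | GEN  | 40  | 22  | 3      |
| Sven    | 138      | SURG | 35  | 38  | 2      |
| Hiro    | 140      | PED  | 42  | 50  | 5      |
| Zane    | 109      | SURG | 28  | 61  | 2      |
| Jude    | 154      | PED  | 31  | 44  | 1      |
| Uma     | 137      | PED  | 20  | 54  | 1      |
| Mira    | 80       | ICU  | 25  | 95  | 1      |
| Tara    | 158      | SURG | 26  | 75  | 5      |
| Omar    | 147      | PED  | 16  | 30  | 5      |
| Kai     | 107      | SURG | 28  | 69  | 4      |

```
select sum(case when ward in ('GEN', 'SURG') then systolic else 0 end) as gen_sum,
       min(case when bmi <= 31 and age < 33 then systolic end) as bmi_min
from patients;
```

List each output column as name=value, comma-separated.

gen_sum=794, bmi_min=147

[gen_sum: ward in ('GEN', 'SURG')]
patient=Diego: ✗
patient=Ines: ✓ → 168
patient=Vik: ✓ → 114
patient=Sven: ✓ → 138
patient=Hiro: ✗
patient=Zane: ✓ → 109
patient=Jude: ✗
patient=Uma: ✗
patient=Mira: ✗
patient=Tara: ✓ → 158
patient=Omar: ✗
patient=Kai: ✓ → 107
gen_sum = 168 + 114 + 138 + 109 + 158 + 107 = 794
—
[bmi_min: bmi <= 31 and age < 33]
patient=Diego: ✗
patient=Ines: ✓ → 168
patient=Vik: ✗
patient=Sven: ✗
patient=Hiro: ✗
patient=Zane: ✗
patient=Jude: ✗
patient=Uma: ✗
patient=Mira: ✗
patient=Tara: ✗
patient=Omar: ✓ → 147
patient=Kai: ✗
bmi_min = MIN(168, 147) = 147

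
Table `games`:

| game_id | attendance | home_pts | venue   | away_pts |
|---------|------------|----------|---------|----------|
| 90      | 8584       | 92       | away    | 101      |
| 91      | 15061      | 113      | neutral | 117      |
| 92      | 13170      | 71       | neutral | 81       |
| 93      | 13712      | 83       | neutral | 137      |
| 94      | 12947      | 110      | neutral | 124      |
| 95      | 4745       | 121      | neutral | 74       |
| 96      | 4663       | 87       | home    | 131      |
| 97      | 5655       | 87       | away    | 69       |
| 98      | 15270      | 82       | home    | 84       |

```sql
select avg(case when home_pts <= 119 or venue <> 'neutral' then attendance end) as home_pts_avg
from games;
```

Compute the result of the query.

game_id=90: ✓ → 8584
game_id=91: ✓ → 15061
game_id=92: ✓ → 13170
game_id=93: ✓ → 13712
game_id=94: ✓ → 12947
game_id=95: ✗
game_id=96: ✓ → 4663
game_id=97: ✓ → 5655
game_id=98: ✓ → 15270
home_pts_avg = (8584 + 15061 + 13170 + 13712 + 12947 + 4663 + 5655 + 15270) / 8 = 11132.75

11132.75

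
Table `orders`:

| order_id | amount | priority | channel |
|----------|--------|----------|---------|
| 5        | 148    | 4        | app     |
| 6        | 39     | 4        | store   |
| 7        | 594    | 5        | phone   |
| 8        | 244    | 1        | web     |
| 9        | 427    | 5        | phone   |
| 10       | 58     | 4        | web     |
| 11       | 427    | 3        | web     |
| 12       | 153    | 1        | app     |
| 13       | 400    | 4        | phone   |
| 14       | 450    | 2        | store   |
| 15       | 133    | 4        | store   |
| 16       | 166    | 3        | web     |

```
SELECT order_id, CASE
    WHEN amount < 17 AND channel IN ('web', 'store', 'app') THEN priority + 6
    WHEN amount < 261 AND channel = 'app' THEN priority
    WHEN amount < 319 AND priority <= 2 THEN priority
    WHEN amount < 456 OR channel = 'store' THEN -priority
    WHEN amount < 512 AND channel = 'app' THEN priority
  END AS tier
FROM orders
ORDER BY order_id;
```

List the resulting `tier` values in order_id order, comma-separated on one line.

4, -4, NULL, 1, -5, -4, -3, 1, -4, -2, -4, -3

order_id=5: amount < 261 AND channel = 'app' → 4
order_id=6: amount < 456 OR channel = 'store' → -4
order_id=7: (no match → NULL) → NULL
order_id=8: amount < 319 AND priority <= 2 → 1
order_id=9: amount < 456 OR channel = 'store' → -5
order_id=10: amount < 456 OR channel = 'store' → -4
order_id=11: amount < 456 OR channel = 'store' → -3
order_id=12: amount < 261 AND channel = 'app' → 1
order_id=13: amount < 456 OR channel = 'store' → -4
order_id=14: amount < 456 OR channel = 'store' → -2
order_id=15: amount < 456 OR channel = 'store' → -4
order_id=16: amount < 456 OR channel = 'store' → -3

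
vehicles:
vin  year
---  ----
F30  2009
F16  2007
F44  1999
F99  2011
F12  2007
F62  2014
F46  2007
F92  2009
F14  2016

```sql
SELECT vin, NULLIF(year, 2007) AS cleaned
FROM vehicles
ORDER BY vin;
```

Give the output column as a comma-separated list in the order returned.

NULL, 2016, NULL, 2009, 1999, NULL, 2014, 2009, 2011

vin=F12: year=2007 vs 2007: equal → NULL
vin=F14: year=2016 vs 2007: differ → 2016
vin=F16: year=2007 vs 2007: equal → NULL
vin=F30: year=2009 vs 2007: differ → 2009
vin=F44: year=1999 vs 2007: differ → 1999
vin=F46: year=2007 vs 2007: equal → NULL
vin=F62: year=2014 vs 2007: differ → 2014
vin=F92: year=2009 vs 2007: differ → 2009
vin=F99: year=2011 vs 2007: differ → 2011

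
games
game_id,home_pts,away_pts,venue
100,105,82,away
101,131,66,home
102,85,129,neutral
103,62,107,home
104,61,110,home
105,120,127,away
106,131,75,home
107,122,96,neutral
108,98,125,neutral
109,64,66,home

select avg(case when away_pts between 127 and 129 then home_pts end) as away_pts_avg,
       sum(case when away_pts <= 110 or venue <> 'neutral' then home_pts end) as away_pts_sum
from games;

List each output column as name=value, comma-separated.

[away_pts_avg: away_pts between 127 and 129]
game_id=100: ✗
game_id=101: ✗
game_id=102: ✓ → 85
game_id=103: ✗
game_id=104: ✗
game_id=105: ✓ → 120
game_id=106: ✗
game_id=107: ✗
game_id=108: ✗
game_id=109: ✗
away_pts_avg = (85 + 120) / 2 = 102.5
—
[away_pts_sum: away_pts <= 110 or venue <> 'neutral']
game_id=100: ✓ → 105
game_id=101: ✓ → 131
game_id=102: ✗
game_id=103: ✓ → 62
game_id=104: ✓ → 61
game_id=105: ✓ → 120
game_id=106: ✓ → 131
game_id=107: ✓ → 122
game_id=108: ✗
game_id=109: ✓ → 64
away_pts_sum = 105 + 131 + 62 + 61 + 120 + 131 + 122 + 64 = 796

away_pts_avg=102.5, away_pts_sum=796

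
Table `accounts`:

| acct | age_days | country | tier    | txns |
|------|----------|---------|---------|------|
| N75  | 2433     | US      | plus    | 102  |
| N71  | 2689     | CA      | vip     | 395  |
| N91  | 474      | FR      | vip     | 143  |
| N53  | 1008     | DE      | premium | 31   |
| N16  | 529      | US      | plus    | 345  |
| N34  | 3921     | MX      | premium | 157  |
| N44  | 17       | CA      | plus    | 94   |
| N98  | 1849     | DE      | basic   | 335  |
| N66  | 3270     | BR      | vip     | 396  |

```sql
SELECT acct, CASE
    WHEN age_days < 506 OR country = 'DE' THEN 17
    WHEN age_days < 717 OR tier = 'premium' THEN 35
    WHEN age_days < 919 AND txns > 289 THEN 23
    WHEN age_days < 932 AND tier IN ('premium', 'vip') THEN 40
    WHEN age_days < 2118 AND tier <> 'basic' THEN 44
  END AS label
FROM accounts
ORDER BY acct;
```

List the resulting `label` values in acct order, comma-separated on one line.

35, 35, 17, 17, NULL, NULL, NULL, 17, 17

acct=N16: age_days < 717 OR tier = 'premium' → 35
acct=N34: age_days < 717 OR tier = 'premium' → 35
acct=N44: age_days < 506 OR country = 'DE' → 17
acct=N53: age_days < 506 OR country = 'DE' → 17
acct=N66: (no match → NULL) → NULL
acct=N71: (no match → NULL) → NULL
acct=N75: (no match → NULL) → NULL
acct=N91: age_days < 506 OR country = 'DE' → 17
acct=N98: age_days < 506 OR country = 'DE' → 17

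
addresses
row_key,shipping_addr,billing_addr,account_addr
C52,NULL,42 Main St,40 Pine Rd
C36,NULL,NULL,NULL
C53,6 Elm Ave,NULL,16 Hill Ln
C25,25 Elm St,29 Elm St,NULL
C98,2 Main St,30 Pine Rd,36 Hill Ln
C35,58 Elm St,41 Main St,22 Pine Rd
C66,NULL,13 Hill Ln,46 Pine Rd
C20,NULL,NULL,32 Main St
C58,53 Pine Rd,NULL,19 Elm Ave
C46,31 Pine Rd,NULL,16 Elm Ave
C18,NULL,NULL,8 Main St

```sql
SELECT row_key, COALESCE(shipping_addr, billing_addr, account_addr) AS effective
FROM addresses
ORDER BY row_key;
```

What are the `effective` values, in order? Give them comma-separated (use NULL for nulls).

row_key=C18: shipping_addr=NULL, billing_addr=NULL, account_addr=8 Main St → 8 Main St
row_key=C20: shipping_addr=NULL, billing_addr=NULL, account_addr=32 Main St → 32 Main St
row_key=C25: shipping_addr=25 Elm St → 25 Elm St
row_key=C35: shipping_addr=58 Elm St → 58 Elm St
row_key=C36: shipping_addr=NULL, billing_addr=NULL, account_addr=NULL (all NULL) → NULL
row_key=C46: shipping_addr=31 Pine Rd → 31 Pine Rd
row_key=C52: shipping_addr=NULL, billing_addr=42 Main St → 42 Main St
row_key=C53: shipping_addr=6 Elm Ave → 6 Elm Ave
row_key=C58: shipping_addr=53 Pine Rd → 53 Pine Rd
row_key=C66: shipping_addr=NULL, billing_addr=13 Hill Ln → 13 Hill Ln
row_key=C98: shipping_addr=2 Main St → 2 Main St

8 Main St, 32 Main St, 25 Elm St, 58 Elm St, NULL, 31 Pine Rd, 42 Main St, 6 Elm Ave, 53 Pine Rd, 13 Hill Ln, 2 Main St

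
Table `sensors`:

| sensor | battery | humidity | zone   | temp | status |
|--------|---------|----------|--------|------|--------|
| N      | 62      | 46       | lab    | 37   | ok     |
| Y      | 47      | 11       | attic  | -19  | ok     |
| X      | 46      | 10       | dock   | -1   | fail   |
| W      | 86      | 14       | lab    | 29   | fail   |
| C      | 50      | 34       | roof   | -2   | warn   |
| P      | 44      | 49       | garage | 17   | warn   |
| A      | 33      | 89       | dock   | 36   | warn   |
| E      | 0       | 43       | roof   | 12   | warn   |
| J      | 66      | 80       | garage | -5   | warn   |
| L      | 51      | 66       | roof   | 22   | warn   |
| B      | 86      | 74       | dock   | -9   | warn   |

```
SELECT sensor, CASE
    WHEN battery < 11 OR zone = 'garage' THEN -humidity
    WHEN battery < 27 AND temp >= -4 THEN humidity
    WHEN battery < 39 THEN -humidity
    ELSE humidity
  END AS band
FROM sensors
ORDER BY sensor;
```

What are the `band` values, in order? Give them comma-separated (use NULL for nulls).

-89, 74, 34, -43, -80, 66, 46, -49, 14, 10, 11

sensor=A: battery < 39 → -89
sensor=B: ELSE → 74
sensor=C: ELSE → 34
sensor=E: battery < 11 OR zone = 'garage' → -43
sensor=J: battery < 11 OR zone = 'garage' → -80
sensor=L: ELSE → 66
sensor=N: ELSE → 46
sensor=P: battery < 11 OR zone = 'garage' → -49
sensor=W: ELSE → 14
sensor=X: ELSE → 10
sensor=Y: ELSE → 11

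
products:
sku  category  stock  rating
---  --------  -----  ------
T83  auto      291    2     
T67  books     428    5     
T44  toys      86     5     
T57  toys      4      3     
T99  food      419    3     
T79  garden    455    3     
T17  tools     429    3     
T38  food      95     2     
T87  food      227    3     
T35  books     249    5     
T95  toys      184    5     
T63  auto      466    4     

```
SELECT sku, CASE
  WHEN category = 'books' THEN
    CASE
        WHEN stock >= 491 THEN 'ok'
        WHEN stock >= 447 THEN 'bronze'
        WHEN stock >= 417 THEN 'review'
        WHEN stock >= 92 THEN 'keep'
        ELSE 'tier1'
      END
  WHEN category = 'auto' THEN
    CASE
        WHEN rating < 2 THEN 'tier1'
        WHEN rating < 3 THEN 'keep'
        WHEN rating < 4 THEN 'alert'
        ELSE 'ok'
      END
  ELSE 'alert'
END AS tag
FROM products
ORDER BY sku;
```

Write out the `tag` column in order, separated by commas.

alert, keep, alert, alert, alert, ok, review, alert, keep, alert, alert, alert

sku=T17: category='tools' → outer ELSE → alert
sku=T35: category='books' → inner[stock >= 92] → keep
sku=T38: category='food' → outer ELSE → alert
sku=T44: category='toys' → outer ELSE → alert
sku=T57: category='toys' → outer ELSE → alert
sku=T63: category='auto' → inner[ELSE] → ok
sku=T67: category='books' → inner[stock >= 417] → review
sku=T79: category='garden' → outer ELSE → alert
sku=T83: category='auto' → inner[rating < 3] → keep
sku=T87: category='food' → outer ELSE → alert
sku=T95: category='toys' → outer ELSE → alert
sku=T99: category='food' → outer ELSE → alert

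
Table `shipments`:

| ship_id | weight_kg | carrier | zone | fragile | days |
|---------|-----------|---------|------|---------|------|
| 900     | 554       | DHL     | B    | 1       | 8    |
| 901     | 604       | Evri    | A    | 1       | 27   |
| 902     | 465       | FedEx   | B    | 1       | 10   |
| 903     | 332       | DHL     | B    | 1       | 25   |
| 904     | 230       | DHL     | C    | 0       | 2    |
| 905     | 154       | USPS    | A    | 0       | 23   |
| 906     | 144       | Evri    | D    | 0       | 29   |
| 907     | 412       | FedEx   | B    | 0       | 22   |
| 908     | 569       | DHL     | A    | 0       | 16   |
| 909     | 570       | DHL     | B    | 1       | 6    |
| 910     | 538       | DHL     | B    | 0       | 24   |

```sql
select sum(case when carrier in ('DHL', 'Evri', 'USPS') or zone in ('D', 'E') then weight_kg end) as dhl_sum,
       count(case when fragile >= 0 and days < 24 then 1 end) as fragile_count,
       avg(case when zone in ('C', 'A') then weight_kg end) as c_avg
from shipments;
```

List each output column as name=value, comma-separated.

dhl_sum=3695, fragile_count=7, c_avg=389.25

[dhl_sum: carrier in ('DHL', 'Evri', 'USPS') or zone in ('D', 'E')]
ship_id=900: ✓ → 554
ship_id=901: ✓ → 604
ship_id=902: ✗
ship_id=903: ✓ → 332
ship_id=904: ✓ → 230
ship_id=905: ✓ → 154
ship_id=906: ✓ → 144
ship_id=907: ✗
ship_id=908: ✓ → 569
ship_id=909: ✓ → 570
ship_id=910: ✓ → 538
dhl_sum = 554 + 604 + 332 + 230 + 154 + 144 + 569 + 570 + 538 = 3695
—
[fragile_count: fragile >= 0 and days < 24]
ship_id=900: ✓ → 1
ship_id=901: ✗
ship_id=902: ✓ → 1
ship_id=903: ✗
ship_id=904: ✓ → 1
ship_id=905: ✓ → 1
ship_id=906: ✗
ship_id=907: ✓ → 1
ship_id=908: ✓ → 1
ship_id=909: ✓ → 1
ship_id=910: ✗
fragile_count = COUNT(1, 1, 1, 1, 1, 1, 1) = 7
—
[c_avg: zone in ('C', 'A')]
ship_id=900: ✗
ship_id=901: ✓ → 604
ship_id=902: ✗
ship_id=903: ✗
ship_id=904: ✓ → 230
ship_id=905: ✓ → 154
ship_id=906: ✗
ship_id=907: ✗
ship_id=908: ✓ → 569
ship_id=909: ✗
ship_id=910: ✗
c_avg = (604 + 230 + 154 + 569) / 4 = 389.25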